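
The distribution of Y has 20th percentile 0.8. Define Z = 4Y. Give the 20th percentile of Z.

Since a = 4 > 0 the transformation is increasing, so the 20th percentile of Z = a·(P_{20} of Y) + b = 4·0.8 = 3.2.

20th percentile of Z = 3.2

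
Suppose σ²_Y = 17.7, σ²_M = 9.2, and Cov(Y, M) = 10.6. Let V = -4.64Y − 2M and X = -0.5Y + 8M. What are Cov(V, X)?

Cov(V, X) = -489.008

By bilinearity, Cov(V, X) = ac·σ²_Y + bd·σ²_M + (ad+bc)·Cov(Y, M), with a=-4.64, b=-2, c=-0.5, d=8.
ac·σ²_Y = (-4.64)·(-0.5)·17.7 = 41.064
bd·σ²_M = (-2)·8·9.2 = -147.2
(ad+bc)·Cov(Y, M) = (-36.12)·10.6 = -382.872
Cov(V, X) = 41.064 + (-147.2) + (-382.872) = -489.008.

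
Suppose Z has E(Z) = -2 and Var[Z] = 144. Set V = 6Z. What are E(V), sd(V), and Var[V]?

V = 6Z is linear with a = 6, b = 0.
E(V) = a·E(Z) + b = 6·(-2) = -12.
sd(Z) = √144 = 12.
sd(V) = |a|·sd(Z) = |6|·12 = 72.
Var[V] = a²·Var[Z] = 6²·144 = 5184.

E(V) = -12, sd(V) = 72, Var[V] = 5184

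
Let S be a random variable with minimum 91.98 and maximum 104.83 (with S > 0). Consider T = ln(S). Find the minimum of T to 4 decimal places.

ln(S) is increasing on this domain, so min(T) comes from min(S) = 91.98: min(T) = ln(91.98) ≈ 4.5216.

min(T) = 4.5216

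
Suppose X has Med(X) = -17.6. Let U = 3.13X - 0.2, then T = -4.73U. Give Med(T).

Med(U) = 3.13·(-17.6) + (-0.2) = -55.288.
Med(T) = (-4.73)·(-55.288) = 261.51224.

Med(T) = 261.51224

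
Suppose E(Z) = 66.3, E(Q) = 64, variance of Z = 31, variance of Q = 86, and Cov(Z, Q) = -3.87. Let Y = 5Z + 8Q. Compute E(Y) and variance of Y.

E(Y) = 5·E(Z) + 8·E(Q) = 5·66.3 + 8·64 = 843.5.
variance of Y = a²·variance of Z + b²·variance of Q + 2ab·Cov(Z, Q) with a = 5, b = 8.
= 5²·31 + 8²·86 + 2·5·8·(-3.87)
= 775 + 5504 + (-309.6) = 5969.4.

E(Y) = 843.5, variance of Y = 5969.4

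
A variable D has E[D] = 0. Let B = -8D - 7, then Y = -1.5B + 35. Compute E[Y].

E[Y] = 45.5

E[B] = (-8)·0 + (-7) = -7.
E[Y] = (-1.5)·(-7) + 35 = 45.5.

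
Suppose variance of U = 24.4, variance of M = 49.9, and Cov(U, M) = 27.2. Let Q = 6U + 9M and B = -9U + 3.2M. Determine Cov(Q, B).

By bilinearity, Cov(Q, B) = ac·variance of U + bd·variance of M + (ad+bc)·Cov(U, M), with a=6, b=9, c=-9, d=3.2.
ac·variance of U = 6·(-9)·24.4 = -1317.6
bd·variance of M = 9·3.2·49.9 = 1437.12
(ad+bc)·Cov(U, M) = (-61.8)·27.2 = -1680.96
Cov(Q, B) = -1317.6 + 1437.12 + (-1680.96) = -1561.44.

Cov(Q, B) = -1561.44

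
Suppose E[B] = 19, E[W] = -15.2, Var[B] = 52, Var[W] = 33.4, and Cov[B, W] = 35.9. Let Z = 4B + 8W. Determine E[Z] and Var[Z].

E[Z] = -45.6, Var[Z] = 5267.2

E[Z] = 4·E[B] + 8·E[W] = 4·19 + 8·(-15.2) = -45.6.
Var[Z] = a²·Var[B] + b²·Var[W] + 2ab·Cov[B, W] with a = 4, b = 8.
= 4²·52 + 8²·33.4 + 2·4·8·35.9
= 832 + 2137.6 + 2297.6 = 5267.2.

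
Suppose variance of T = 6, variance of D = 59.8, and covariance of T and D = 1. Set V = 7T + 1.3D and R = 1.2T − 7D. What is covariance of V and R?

By bilinearity, covariance of V and R = ac·variance of T + bd·variance of D + (ad+bc)·covariance of T and D, with a=7, b=1.3, c=1.2, d=-7.
ac·variance of T = 7·1.2·6 = 50.4
bd·variance of D = 1.3·(-7)·59.8 = -544.18
(ad+bc)·covariance of T and D = (-47.44)·1 = -47.44
covariance of V and R = 50.4 + (-544.18) + (-47.44) = -541.22.

covariance of V and R = -541.22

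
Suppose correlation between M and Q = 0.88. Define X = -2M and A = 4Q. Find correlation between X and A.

correlation between X and A = -0.88

Linear rescalings preserve |correlation|; the slopes -2 and 4 have opposite signs, so the correlation flips sign: correlation between X and A = −correlation between M and Q = -0.88.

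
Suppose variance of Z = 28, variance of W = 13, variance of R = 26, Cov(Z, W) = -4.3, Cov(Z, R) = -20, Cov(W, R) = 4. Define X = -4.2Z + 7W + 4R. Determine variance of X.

variance of X = a²·variance of Z + b²·variance of W + c²·variance of R + 2ab·Cov(Z, W) + 2ac·Cov(Z, R) + 2bc·Cov(W, R), with a = -4.2, b = 7, c = 4.
= 493.92 + 637 + 416 + 252.84 + 672 + 224
= 2695.76.

variance of X = 2695.76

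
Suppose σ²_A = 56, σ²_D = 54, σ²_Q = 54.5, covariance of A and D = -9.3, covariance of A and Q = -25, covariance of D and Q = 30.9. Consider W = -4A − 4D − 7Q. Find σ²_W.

σ²_W = a²·σ²_A + b²·σ²_D + c²·σ²_Q + 2ab·covariance of A and D + 2ac·covariance of A and Q + 2bc·covariance of D and Q, with a = -4, b = -4, c = -7.
= 896 + 864 + 2670.5 + (-297.6) + (-1400) + 1730.4
= 4463.3.

σ²_W = 4463.3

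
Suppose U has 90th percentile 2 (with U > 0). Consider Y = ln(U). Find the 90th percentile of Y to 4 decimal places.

ln(U) is increasing, so P_{90}(Y) = g(P_{90}(U)) ≈ 0.6931.

90th percentile of Y = 0.6931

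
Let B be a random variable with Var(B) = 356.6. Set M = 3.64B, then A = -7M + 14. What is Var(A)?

Var(A) = 231515.56064

Var(M) = 3.64²·356.6 = 4724.80736.
Var(A) = (-7)²·4724.80736 = 231515.56064.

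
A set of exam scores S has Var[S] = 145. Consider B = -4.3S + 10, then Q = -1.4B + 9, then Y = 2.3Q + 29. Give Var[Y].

Var[Y] = 27798.19882

Var[B] = (-4.3)²·145 = 2681.05.
Var[Q] = (-1.4)²·2681.05 = 5254.858.
Var[Y] = 2.3²·5254.858 = 27798.19882.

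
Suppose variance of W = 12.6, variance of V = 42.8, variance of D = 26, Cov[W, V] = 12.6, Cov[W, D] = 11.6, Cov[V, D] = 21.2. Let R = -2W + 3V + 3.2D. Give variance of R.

variance of R = 809.2

variance of R = a²·variance of W + b²·variance of V + c²·variance of D + 2ab·Cov[W, V] + 2ac·Cov[W, D] + 2bc·Cov[V, D], with a = -2, b = 3, c = 3.2.
= 50.4 + 385.2 + 266.24 + (-151.2) + (-148.48) + 407.04
= 809.2.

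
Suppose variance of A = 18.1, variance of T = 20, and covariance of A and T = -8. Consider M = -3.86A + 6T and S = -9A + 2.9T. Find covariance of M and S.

By bilinearity, covariance of M and S = ac·variance of A + bd·variance of T + (ad+bc)·covariance of A and T, with a=-3.86, b=6, c=-9, d=2.9.
ac·variance of A = (-3.86)·(-9)·18.1 = 628.794
bd·variance of T = 6·2.9·20 = 348
(ad+bc)·covariance of A and T = (-65.194)·(-8) = 521.552
covariance of M and S = 628.794 + 348 + 521.552 = 1498.346.

covariance of M and S = 1498.346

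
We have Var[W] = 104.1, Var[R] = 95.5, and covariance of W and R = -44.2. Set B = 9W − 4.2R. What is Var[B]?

Var[B] = 13458.24

Var[B] = a²·Var[W] + b²·Var[R] + 2ab·covariance of W and R with a = 9, b = -4.2.
= 9²·104.1 + (-4.2)²·95.5 + 2·9·(-4.2)·(-44.2)
= 8432.1 + 1684.62 + 3341.52 = 13458.24.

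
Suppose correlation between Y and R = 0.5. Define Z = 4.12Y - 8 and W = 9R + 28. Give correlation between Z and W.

correlation between Z and W = 0.5

Linear rescalings preserve correlation up to sign; here the slopes 4.12 and 9 have the same sign, so correlation between Z and W = correlation between Y and R = 0.5.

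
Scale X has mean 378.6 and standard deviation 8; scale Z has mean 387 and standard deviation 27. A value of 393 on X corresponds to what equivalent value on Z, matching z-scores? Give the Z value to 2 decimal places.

Z = 435.60

z = (393 − 378.6)/8 = 1.8.
Z = 387 + z·27 = 387 + (393 − 378.6)·27/8 = 435.60.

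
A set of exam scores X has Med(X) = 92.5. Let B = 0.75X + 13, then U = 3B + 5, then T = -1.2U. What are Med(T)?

Med(B) = 0.75·92.5 + 13 = 82.375.
Med(U) = 3·82.375 + 5 = 252.125.
Med(T) = (-1.2)·252.125 = -302.55.

Med(T) = -302.55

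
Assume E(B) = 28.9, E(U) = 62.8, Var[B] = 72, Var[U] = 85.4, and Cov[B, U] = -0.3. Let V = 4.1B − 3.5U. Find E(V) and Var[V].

E(V) = 4.1·E(B) + (-3.5)·E(U) = 4.1·28.9 + (-3.5)·62.8 = -101.31.
Var[V] = a²·Var[B] + b²·Var[U] + 2ab·Cov[B, U] with a = 4.1, b = -3.5.
= 4.1²·72 + (-3.5)²·85.4 + 2·4.1·(-3.5)·(-0.3)
= 1210.32 + 1046.15 + 8.61 = 2265.08.

E(V) = -101.31, Var[V] = 2265.08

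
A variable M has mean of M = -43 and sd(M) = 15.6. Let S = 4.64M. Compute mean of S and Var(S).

mean of S = -199.52, Var(S) = 5239.443456

S = 4.64M is linear with a = 4.64, b = 0.
mean of S = a·mean of M + b = 4.64·(-43) = -199.52.
Var(M) = 15.6² = 243.36.
Var(S) = a²·Var(M) = 4.64²·243.36 = 5239.443456.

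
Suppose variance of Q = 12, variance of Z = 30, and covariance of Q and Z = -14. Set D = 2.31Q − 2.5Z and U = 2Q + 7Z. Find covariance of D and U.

By bilinearity, covariance of D and U = ac·variance of Q + bd·variance of Z + (ad+bc)·covariance of Q and Z, with a=2.31, b=-2.5, c=2, d=7.
ac·variance of Q = 2.31·2·12 = 55.44
bd·variance of Z = (-2.5)·7·30 = -525
(ad+bc)·covariance of Q and Z = (11.17)·(-14) = -156.38
covariance of D and U = 55.44 + (-525) + (-156.38) = -625.94.

covariance of D and U = -625.94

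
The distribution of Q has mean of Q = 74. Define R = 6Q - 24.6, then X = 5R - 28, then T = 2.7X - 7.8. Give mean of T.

mean of R = 6·74 + (-24.6) = 419.4.
mean of X = 5·419.4 + (-28) = 2069.
mean of T = 2.7·2069 + (-7.8) = 5578.5.

mean of T = 5578.5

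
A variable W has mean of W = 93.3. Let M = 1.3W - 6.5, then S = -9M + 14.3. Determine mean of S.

mean of M = 1.3·93.3 + (-6.5) = 114.79.
mean of S = (-9)·114.79 + 14.3 = -1018.81.

mean of S = -1018.81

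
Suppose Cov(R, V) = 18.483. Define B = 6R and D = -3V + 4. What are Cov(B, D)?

Cov(B, D) = -332.694

Cov(B, D) = a·c·Cov(R, V) = 6·(-3)·18.483 = -332.694. Additive constants drop out.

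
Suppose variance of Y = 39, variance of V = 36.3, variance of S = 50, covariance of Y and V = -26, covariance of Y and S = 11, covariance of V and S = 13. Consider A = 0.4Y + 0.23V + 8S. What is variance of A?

variance of A = 3321.61627

variance of A = a²·variance of Y + b²·variance of V + c²·variance of S + 2ab·covariance of Y and V + 2ac·covariance of Y and S + 2bc·covariance of V and S, with a = 0.4, b = 0.23, c = 8.
= 6.24 + 1.92027 + 3200 + (-4.784) + 70.4 + 47.84
= 3321.61627.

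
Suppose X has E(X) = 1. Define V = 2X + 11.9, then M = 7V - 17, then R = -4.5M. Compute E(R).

E(V) = 2·1 + 11.9 = 13.9.
E(M) = 7·13.9 + (-17) = 80.3.
E(R) = (-4.5)·80.3 = -361.35.

E(R) = -361.35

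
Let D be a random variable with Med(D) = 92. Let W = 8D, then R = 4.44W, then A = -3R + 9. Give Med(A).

Med(W) = 8·92 = 736.
Med(R) = 4.44·736 = 3267.84.
Med(A) = (-3)·3267.84 + 9 = -9794.52.

Med(A) = -9794.52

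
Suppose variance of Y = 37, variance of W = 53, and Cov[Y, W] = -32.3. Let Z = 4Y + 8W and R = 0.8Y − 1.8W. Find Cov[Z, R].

By bilinearity, Cov[Z, R] = ac·variance of Y + bd·variance of W + (ad+bc)·Cov[Y, W], with a=4, b=8, c=0.8, d=-1.8.
ac·variance of Y = 4·0.8·37 = 118.4
bd·variance of W = 8·(-1.8)·53 = -763.2
(ad+bc)·Cov[Y, W] = (-0.8)·(-32.3) = 25.84
Cov[Z, R] = 118.4 + (-763.2) + 25.84 = -618.96.

Cov[Z, R] = -618.96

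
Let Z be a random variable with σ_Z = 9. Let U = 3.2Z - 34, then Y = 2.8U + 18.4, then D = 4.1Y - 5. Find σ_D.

σ_D = 330.624

σ_U = |3.2|·9 = 28.8.
σ_Y = |2.8|·28.8 = 80.64.
σ_D = |4.1|·80.64 = 330.624.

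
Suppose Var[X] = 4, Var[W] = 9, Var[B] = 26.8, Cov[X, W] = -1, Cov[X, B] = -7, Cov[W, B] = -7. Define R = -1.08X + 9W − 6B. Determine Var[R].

Var[R] = 2383.1856

Var[R] = a²·Var[X] + b²·Var[W] + c²·Var[B] + 2ab·Cov[X, W] + 2ac·Cov[X, B] + 2bc·Cov[W, B], with a = -1.08, b = 9, c = -6.
= 4.6656 + 729 + 964.8 + 19.44 + (-90.72) + 756
= 2383.1856.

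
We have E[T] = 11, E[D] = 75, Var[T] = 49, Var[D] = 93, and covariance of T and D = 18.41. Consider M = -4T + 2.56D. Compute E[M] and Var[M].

E[M] = (-4)·E[T] + 2.56·E[D] = (-4)·11 + 2.56·75 = 148.
Var[M] = a²·Var[T] + b²·Var[D] + 2ab·covariance of T and D with a = -4, b = 2.56.
= (-4)²·49 + 2.56²·93 + 2·(-4)·2.56·18.41
= 784 + 609.4848 + (-377.0368) = 1016.448.

E[M] = 148, Var[M] = 1016.448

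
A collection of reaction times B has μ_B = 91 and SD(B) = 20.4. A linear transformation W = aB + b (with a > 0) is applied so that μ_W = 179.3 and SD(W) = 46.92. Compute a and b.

a = 2.3, b = -30

SD(W) = a·SD(B) (a > 0), so a = 46.92/20.4 = 2.3.
μ_W = a·μ_B + b, so b = 179.3 − 2.3·91 = -30.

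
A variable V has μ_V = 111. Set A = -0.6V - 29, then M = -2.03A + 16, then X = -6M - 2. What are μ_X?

μ_X = -1262.408

μ_A = (-0.6)·111 + (-29) = -95.6.
μ_M = (-2.03)·(-95.6) + 16 = 210.068.
μ_X = (-6)·210.068 + (-2) = -1262.408.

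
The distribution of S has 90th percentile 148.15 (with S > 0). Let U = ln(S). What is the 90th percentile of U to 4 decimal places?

90th percentile of U = 4.9982

ln(S) is increasing, so P_{90}(U) = g(P_{90}(S)) ≈ 4.9982.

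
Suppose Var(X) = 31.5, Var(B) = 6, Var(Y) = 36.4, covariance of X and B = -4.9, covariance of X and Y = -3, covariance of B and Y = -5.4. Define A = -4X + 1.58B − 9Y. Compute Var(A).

Var(A) = a²·Var(X) + b²·Var(B) + c²·Var(Y) + 2ab·covariance of X and B + 2ac·covariance of X and Y + 2bc·covariance of B and Y, with a = -4, b = 1.58, c = -9.
= 504 + 14.9784 + 2948.4 + 61.936 + (-216) + 153.576
= 3466.8904.

Var(A) = 3466.8904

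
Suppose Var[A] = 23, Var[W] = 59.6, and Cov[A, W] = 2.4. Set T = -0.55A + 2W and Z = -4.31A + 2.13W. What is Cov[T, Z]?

By bilinearity, Cov[T, Z] = ac·Var[A] + bd·Var[W] + (ad+bc)·Cov[A, W], with a=-0.55, b=2, c=-4.31, d=2.13.
ac·Var[A] = (-0.55)·(-4.31)·23 = 54.5215
bd·Var[W] = 2·2.13·59.6 = 253.896
(ad+bc)·Cov[A, W] = (-9.7915)·2.4 = -23.4996
Cov[T, Z] = 54.5215 + 253.896 + (-23.4996) = 284.9179.

Cov[T, Z] = 284.9179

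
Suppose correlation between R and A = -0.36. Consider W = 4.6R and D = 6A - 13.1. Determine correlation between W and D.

correlation between W and D = -0.36

Linear rescalings preserve correlation up to sign; here the slopes 4.6 and 6 have the same sign, so correlation between W and D = correlation between R and A = -0.36.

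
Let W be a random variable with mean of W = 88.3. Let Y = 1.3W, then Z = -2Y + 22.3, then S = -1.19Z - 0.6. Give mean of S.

mean of Y = 1.3·88.3 = 114.79.
mean of Z = (-2)·114.79 + 22.3 = -207.28.
mean of S = (-1.19)·(-207.28) + (-0.6) = 246.0632.

mean of S = 246.0632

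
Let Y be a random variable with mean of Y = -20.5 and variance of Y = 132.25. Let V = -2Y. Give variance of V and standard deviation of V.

V = -2Y is linear with a = -2, b = 0.
variance of V = a²·variance of Y = (-2)²·132.25 = 529.
standard deviation of Y = √132.25 = 11.5.
standard deviation of V = |a|·standard deviation of Y = |-2|·11.5 = 23.

variance of V = 529, standard deviation of V = 23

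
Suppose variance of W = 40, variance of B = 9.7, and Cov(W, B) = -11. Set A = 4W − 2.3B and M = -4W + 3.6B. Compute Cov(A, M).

Cov(A, M) = -979.916

By bilinearity, Cov(A, M) = ac·variance of W + bd·variance of B + (ad+bc)·Cov(W, B), with a=4, b=-2.3, c=-4, d=3.6.
ac·variance of W = 4·(-4)·40 = -640
bd·variance of B = (-2.3)·3.6·9.7 = -80.316
(ad+bc)·Cov(W, B) = (23.6)·(-11) = -259.6
Cov(A, M) = -640 + (-80.316) + (-259.6) = -979.916.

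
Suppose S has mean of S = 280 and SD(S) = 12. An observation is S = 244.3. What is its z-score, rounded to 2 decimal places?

z = (S − mean of S) / SD(S) = (244.3 − 280) / 12 ≈ -2.98.

z = -2.98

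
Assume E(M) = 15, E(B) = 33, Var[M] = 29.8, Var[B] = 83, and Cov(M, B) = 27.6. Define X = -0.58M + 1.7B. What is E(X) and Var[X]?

E(X) = 47.4, Var[X] = 195.46752

E(X) = (-0.58)·E(M) + 1.7·E(B) = (-0.58)·15 + 1.7·33 = 47.4.
Var[X] = a²·Var[M] + b²·Var[B] + 2ab·Cov(M, B) with a = -0.58, b = 1.7.
= (-0.58)²·29.8 + 1.7²·83 + 2·(-0.58)·1.7·27.6
= 10.02472 + 239.87 + (-54.4272) = 195.46752.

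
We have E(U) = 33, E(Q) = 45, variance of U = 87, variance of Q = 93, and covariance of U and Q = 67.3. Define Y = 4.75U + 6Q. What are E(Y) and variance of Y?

E(Y) = 4.75·E(U) + 6·E(Q) = 4.75·33 + 6·45 = 426.75.
variance of Y = a²·variance of U + b²·variance of Q + 2ab·covariance of U and Q with a = 4.75, b = 6.
= 4.75²·87 + 6²·93 + 2·4.75·6·67.3
= 1962.9375 + 3348 + 3836.1 = 9147.0375.

E(Y) = 426.75, variance of Y = 9147.0375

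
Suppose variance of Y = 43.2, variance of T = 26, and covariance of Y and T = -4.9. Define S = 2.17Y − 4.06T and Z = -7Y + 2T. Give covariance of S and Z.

covariance of S and Z = -1027.852

By bilinearity, covariance of S and Z = ac·variance of Y + bd·variance of T + (ad+bc)·covariance of Y and T, with a=2.17, b=-4.06, c=-7, d=2.
ac·variance of Y = 2.17·(-7)·43.2 = -656.208
bd·variance of T = (-4.06)·2·26 = -211.12
(ad+bc)·covariance of Y and T = (32.76)·(-4.9) = -160.524
covariance of S and Z = -656.208 + (-211.12) + (-160.524) = -1027.852.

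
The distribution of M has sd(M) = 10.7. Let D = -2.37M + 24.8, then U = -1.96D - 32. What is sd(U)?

sd(D) = |-2.37|·10.7 = 25.359.
sd(U) = |-1.96|·25.359 = 49.70364.

sd(U) = 49.70364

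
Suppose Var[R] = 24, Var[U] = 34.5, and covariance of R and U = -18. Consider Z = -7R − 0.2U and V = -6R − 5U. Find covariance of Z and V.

By bilinearity, covariance of Z and V = ac·Var[R] + bd·Var[U] + (ad+bc)·covariance of R and U, with a=-7, b=-0.2, c=-6, d=-5.
ac·Var[R] = (-7)·(-6)·24 = 1008
bd·Var[U] = (-0.2)·(-5)·34.5 = 34.5
(ad+bc)·covariance of R and U = (36.2)·(-18) = -651.6
covariance of Z and V = 1008 + 34.5 + (-651.6) = 390.9.

covariance of Z and V = 390.9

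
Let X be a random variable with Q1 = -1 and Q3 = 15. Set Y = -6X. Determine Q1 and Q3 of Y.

Q1(Y) = -90, Q3(Y) = 6

a = -6 < 0 reverses order: Q1(Y) comes from Q3(X), Q3(Y) from Q1(X).
Q1(Y) = (-6)·15 = -90; Q3(Y) = (-6)·(-1) = 6.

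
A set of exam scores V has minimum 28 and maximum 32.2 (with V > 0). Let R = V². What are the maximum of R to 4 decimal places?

V² is increasing on this domain, so max(R) comes from max(V) = 32.2: max(R) = square(32.2) = 1036.84.

max(R) = 1036.84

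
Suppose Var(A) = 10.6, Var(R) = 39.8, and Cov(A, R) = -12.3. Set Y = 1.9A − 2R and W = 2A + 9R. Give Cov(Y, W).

By bilinearity, Cov(Y, W) = ac·Var(A) + bd·Var(R) + (ad+bc)·Cov(A, R), with a=1.9, b=-2, c=2, d=9.
ac·Var(A) = 1.9·2·10.6 = 40.28
bd·Var(R) = (-2)·9·39.8 = -716.4
(ad+bc)·Cov(A, R) = (13.1)·(-12.3) = -161.13
Cov(Y, W) = 40.28 + (-716.4) + (-161.13) = -837.25.

Cov(Y, W) = -837.25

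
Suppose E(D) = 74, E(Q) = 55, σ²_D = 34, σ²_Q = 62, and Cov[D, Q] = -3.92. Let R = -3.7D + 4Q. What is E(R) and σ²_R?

E(R) = (-3.7)·E(D) + 4·E(Q) = (-3.7)·74 + 4·55 = -53.8.
σ²_R = a²·σ²_D + b²·σ²_Q + 2ab·Cov[D, Q] with a = -3.7, b = 4.
= (-3.7)²·34 + 4²·62 + 2·(-3.7)·4·(-3.92)
= 465.46 + 992 + 116.032 = 1573.492.

E(R) = -53.8, σ²_R = 1573.492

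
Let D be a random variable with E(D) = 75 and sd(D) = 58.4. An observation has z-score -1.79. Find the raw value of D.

D = -29.536

D = E(D) + z·sd(D) = 75 + (-1.79)·58.4 = -29.536.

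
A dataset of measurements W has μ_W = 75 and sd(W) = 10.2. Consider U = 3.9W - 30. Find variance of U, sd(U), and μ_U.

U = 3.9W - 30 is linear with a = 3.9, b = -30.
variance of W = 10.2² = 104.04.
variance of U = a²·variance of W = 3.9²·104.04 = 1582.4484 (the additive constant -30 does not affect variance).
sd(U) = |a|·sd(W) = |3.9|·10.2 = 39.78.
μ_U = a·μ_W + b = 3.9·75 + (-30) = 262.5.

variance of U = 1582.4484, sd(U) = 39.78, μ_U = 262.5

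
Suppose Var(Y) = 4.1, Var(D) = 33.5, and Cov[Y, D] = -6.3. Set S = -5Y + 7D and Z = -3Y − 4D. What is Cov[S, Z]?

By bilinearity, Cov[S, Z] = ac·Var(Y) + bd·Var(D) + (ad+bc)·Cov[Y, D], with a=-5, b=7, c=-3, d=-4.
ac·Var(Y) = (-5)·(-3)·4.1 = 61.5
bd·Var(D) = 7·(-4)·33.5 = -938
(ad+bc)·Cov[Y, D] = (-1)·(-6.3) = 6.3
Cov[S, Z] = 61.5 + (-938) + 6.3 = -870.2.

Cov[S, Z] = -870.2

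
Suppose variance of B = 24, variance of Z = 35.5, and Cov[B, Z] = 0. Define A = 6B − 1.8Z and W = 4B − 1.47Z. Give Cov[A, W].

Cov[A, W] = 669.933

By bilinearity, Cov[A, W] = ac·variance of B + bd·variance of Z + (ad+bc)·Cov[B, Z], with a=6, b=-1.8, c=4, d=-1.47.
ac·variance of B = 6·4·24 = 576
bd·variance of Z = (-1.8)·(-1.47)·35.5 = 93.933
(ad+bc)·Cov[B, Z] = (-16.02)·0 = 0
Cov[A, W] = 576 + 93.933 + 0 = 669.933.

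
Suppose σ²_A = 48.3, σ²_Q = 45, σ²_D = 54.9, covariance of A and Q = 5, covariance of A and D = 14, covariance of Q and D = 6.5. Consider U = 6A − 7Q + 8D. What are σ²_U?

σ²_U = 7653.4

σ²_U = a²·σ²_A + b²·σ²_Q + c²·σ²_D + 2ab·covariance of A and Q + 2ac·covariance of A and D + 2bc·covariance of Q and D, with a = 6, b = -7, c = 8.
= 1738.8 + 2205 + 3513.6 + (-420) + 1344 + (-728)
= 7653.4.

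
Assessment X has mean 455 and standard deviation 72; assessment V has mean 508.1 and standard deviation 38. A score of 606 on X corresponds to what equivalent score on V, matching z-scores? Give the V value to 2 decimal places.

z = (606 − 455)/72 ≈ 2.0972.
V = 508.1 + z·38 = 508.1 + (606 − 455)·38/72 ≈ 587.79.

V = 587.79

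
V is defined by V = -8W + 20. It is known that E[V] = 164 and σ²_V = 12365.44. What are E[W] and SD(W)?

E[W] = -18, SD(W) = 13.9

From V = -8W + 20: E[V] = a·E[W] + b, so E[W] = (E[V] − b)/a = (164 − 20)/(-8) = -18.
SD(V) = √12365.44 = 111.2.
SD(V) = |a|·SD(W), so SD(W) = 111.2/|-8| = 13.9.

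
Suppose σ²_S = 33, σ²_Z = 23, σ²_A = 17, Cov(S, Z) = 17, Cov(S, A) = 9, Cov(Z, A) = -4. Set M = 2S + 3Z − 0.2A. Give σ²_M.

σ²_M = 541.28

σ²_M = a²·σ²_S + b²·σ²_Z + c²·σ²_A + 2ab·Cov(S, Z) + 2ac·Cov(S, A) + 2bc·Cov(Z, A), with a = 2, b = 3, c = -0.2.
= 132 + 207 + 0.68 + 204 + (-7.2) + 4.8
= 541.28.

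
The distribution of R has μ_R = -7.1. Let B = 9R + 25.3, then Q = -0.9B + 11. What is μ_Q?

μ_B = 9·(-7.1) + 25.3 = -38.6.
μ_Q = (-0.9)·(-38.6) + 11 = 45.74.

μ_Q = 45.74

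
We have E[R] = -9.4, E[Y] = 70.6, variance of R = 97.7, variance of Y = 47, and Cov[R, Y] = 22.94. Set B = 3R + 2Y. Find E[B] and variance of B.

E[B] = 113, variance of B = 1342.58

E[B] = 3·E[R] + 2·E[Y] = 3·(-9.4) + 2·70.6 = 113.
variance of B = a²·variance of R + b²·variance of Y + 2ab·Cov[R, Y] with a = 3, b = 2.
= 3²·97.7 + 2²·47 + 2·3·2·22.94
= 879.3 + 188 + 275.28 = 1342.58.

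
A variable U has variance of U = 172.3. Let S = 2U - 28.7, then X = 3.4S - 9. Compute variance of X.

variance of S = 2²·172.3 = 689.2.
variance of X = 3.4²·689.2 = 7967.152.

variance of X = 7967.152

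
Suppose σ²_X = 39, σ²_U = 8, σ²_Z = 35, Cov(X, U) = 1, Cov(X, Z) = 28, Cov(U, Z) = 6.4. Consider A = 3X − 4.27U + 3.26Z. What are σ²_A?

σ²_A = a²·σ²_X + b²·σ²_U + c²·σ²_Z + 2ab·Cov(X, U) + 2ac·Cov(X, Z) + 2bc·Cov(U, Z), with a = 3, b = -4.27, c = 3.26.
= 351 + 145.8632 + 371.966 + (-25.62) + 547.68 + (-178.17856)
= 1212.71064.

σ²_A = 1212.71064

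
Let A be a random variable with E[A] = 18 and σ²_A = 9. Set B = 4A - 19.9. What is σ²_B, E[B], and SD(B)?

σ²_B = 144, E[B] = 52.1, SD(B) = 12

B = 4A - 19.9 is linear with a = 4, b = -19.9.
σ²_B = a²·σ²_A = 4²·9 = 144 (the additive constant -19.9 does not affect variance).
E[B] = a·E[A] + b = 4·18 + (-19.9) = 52.1.
SD(A) = √9 = 3.
SD(B) = |a|·SD(A) = |4|·3 = 12.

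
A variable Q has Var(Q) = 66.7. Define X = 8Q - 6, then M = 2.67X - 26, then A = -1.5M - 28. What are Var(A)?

Var(A) = 68471.65872

Var(X) = 8²·66.7 = 4268.8.
Var(M) = 2.67²·4268.8 = 30431.84832.
Var(A) = (-1.5)²·30431.84832 = 68471.65872.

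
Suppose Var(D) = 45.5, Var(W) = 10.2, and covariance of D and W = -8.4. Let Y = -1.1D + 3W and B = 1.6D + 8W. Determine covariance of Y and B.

covariance of Y and B = 198.32

By bilinearity, covariance of Y and B = ac·Var(D) + bd·Var(W) + (ad+bc)·covariance of D and W, with a=-1.1, b=3, c=1.6, d=8.
ac·Var(D) = (-1.1)·1.6·45.5 = -80.08
bd·Var(W) = 3·8·10.2 = 244.8
(ad+bc)·covariance of D and W = (-4)·(-8.4) = 33.6
covariance of Y and B = -80.08 + 244.8 + 33.6 = 198.32.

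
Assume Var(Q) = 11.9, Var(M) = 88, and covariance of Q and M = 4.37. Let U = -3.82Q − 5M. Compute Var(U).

Var(U) = 2540.58356

Var(U) = a²·Var(Q) + b²·Var(M) + 2ab·covariance of Q and M with a = -3.82, b = -5.
= (-3.82)²·11.9 + (-5)²·88 + 2·(-3.82)·(-5)·4.37
= 173.64956 + 2200 + 166.934 = 2540.58356.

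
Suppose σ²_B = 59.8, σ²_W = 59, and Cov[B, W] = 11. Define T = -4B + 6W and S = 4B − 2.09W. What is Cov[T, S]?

Cov[T, S] = -1340.7

By bilinearity, Cov[T, S] = ac·σ²_B + bd·σ²_W + (ad+bc)·Cov[B, W], with a=-4, b=6, c=4, d=-2.09.
ac·σ²_B = (-4)·4·59.8 = -956.8
bd·σ²_W = 6·(-2.09)·59 = -739.86
(ad+bc)·Cov[B, W] = (32.36)·11 = 355.96
Cov[T, S] = -956.8 + (-739.86) + 355.96 = -1340.7.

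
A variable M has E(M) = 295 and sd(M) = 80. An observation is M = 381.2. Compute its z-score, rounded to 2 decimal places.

z = (M − E(M)) / sd(M) = (381.2 − 295) / 80 ≈ 1.08.

z = 1.08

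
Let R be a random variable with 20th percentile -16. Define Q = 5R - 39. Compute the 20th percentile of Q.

20th percentile of Q = -119

Since a = 5 > 0 the transformation is increasing, so the 20th percentile of Q = a·(P_{20} of R) + b = 5·(-16) + (-39) = -119.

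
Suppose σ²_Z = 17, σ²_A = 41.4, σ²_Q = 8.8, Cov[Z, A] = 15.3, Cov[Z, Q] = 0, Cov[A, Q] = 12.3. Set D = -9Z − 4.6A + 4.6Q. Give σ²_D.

σ²_D = 3185.536

σ²_D = a²·σ²_Z + b²·σ²_A + c²·σ²_Q + 2ab·Cov[Z, A] + 2ac·Cov[Z, Q] + 2bc·Cov[A, Q], with a = -9, b = -4.6, c = 4.6.
= 1377 + 876.024 + 186.208 + 1266.84 + 0 + (-520.536)
= 3185.536.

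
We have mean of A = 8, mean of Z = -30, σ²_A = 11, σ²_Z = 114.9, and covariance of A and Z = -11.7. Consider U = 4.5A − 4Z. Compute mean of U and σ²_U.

mean of U = 4.5·mean of A + (-4)·mean of Z = 4.5·8 + (-4)·(-30) = 156.
σ²_U = a²·σ²_A + b²·σ²_Z + 2ab·covariance of A and Z with a = 4.5, b = -4.
= 4.5²·11 + (-4)²·114.9 + 2·4.5·(-4)·(-11.7)
= 222.75 + 1838.4 + 421.2 = 2482.35.

mean of U = 156, σ²_U = 2482.35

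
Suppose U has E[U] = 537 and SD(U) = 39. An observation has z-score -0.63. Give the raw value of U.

U = E[U] + z·SD(U) = 537 + (-0.63)·39 = 512.43.

U = 512.43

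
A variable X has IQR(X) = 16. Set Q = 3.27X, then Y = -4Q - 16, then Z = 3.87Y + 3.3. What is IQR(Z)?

IQR(Z) = 809.9136

IQR(Q) = |3.27|·16 = 52.32.
IQR(Y) = |-4|·52.32 = 209.28.
IQR(Z) = |3.87|·209.28 = 809.9136.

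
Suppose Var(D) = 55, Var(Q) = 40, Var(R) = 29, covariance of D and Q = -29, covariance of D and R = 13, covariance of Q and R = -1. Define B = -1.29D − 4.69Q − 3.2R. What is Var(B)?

Var(B) = a²·Var(D) + b²·Var(Q) + c²·Var(R) + 2ab·covariance of D and Q + 2ac·covariance of D and R + 2bc·covariance of Q and R, with a = -1.29, b = -4.69, c = -3.2.
= 91.5255 + 879.844 + 296.96 + (-350.9058) + 107.328 + (-30.016)
= 994.7357.

Var(B) = 994.7357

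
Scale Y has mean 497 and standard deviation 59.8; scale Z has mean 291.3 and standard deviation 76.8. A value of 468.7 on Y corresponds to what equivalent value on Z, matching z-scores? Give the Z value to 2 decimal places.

z = (468.7 − 497)/59.8 ≈ -0.4732.
Z = 291.3 + z·76.8 = 291.3 + (468.7 − 497)·76.8/59.8 ≈ 254.95.

Z = 254.95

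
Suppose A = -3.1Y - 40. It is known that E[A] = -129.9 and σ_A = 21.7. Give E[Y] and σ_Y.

E[Y] = 29, σ_Y = 7

From A = -3.1Y - 40: E[A] = a·E[Y] + b, so E[Y] = (E[A] − b)/a = (-129.9 − (-40))/(-3.1) = 29.
σ_A = |a|·σ_Y, so σ_Y = 21.7/|-3.1| = 7.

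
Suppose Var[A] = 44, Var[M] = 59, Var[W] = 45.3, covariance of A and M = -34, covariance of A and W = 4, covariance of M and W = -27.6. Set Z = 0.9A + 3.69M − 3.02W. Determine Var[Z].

Var[Z] = 1619.70978

Var[Z] = a²·Var[A] + b²·Var[M] + c²·Var[W] + 2ab·covariance of A and M + 2ac·covariance of A and W + 2bc·covariance of M and W, with a = 0.9, b = 3.69, c = -3.02.
= 35.64 + 803.3499 + 413.15412 + (-225.828) + (-21.744) + 615.13776
= 1619.70978.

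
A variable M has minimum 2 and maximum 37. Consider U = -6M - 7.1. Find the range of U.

Range(U) = 210

Range of M = 37 − 2 = 35.
Range(U) = |a|·Range(M) = |-6|·35 = 210.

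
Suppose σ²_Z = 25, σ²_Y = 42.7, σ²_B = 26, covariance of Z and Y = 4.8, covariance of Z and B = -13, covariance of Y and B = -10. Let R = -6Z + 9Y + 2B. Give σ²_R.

σ²_R = a²·σ²_Z + b²·σ²_Y + c²·σ²_B + 2ab·covariance of Z and Y + 2ac·covariance of Z and B + 2bc·covariance of Y and B, with a = -6, b = 9, c = 2.
= 900 + 3458.7 + 104 + (-518.4) + 312 + (-360)
= 3896.3.

σ²_R = 3896.3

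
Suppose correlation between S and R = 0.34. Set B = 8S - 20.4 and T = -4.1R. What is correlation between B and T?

correlation between B and T = -0.34

Linear rescalings preserve |correlation|; the slopes 8 and -4.1 have opposite signs, so the correlation flips sign: correlation between B and T = −correlation between S and R = -0.34.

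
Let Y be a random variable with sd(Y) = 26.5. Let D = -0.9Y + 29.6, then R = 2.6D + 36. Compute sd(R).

sd(D) = |-0.9|·26.5 = 23.85.
sd(R) = |2.6|·23.85 = 62.01.

sd(R) = 62.01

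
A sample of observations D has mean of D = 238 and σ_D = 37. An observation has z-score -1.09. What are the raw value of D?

D = 197.67

D = mean of D + z·σ_D = 238 + (-1.09)·37 = 197.67.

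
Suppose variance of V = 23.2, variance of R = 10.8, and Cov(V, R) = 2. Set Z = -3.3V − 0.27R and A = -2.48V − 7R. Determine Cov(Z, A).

By bilinearity, Cov(Z, A) = ac·variance of V + bd·variance of R + (ad+bc)·Cov(V, R), with a=-3.3, b=-0.27, c=-2.48, d=-7.
ac·variance of V = (-3.3)·(-2.48)·23.2 = 189.8688
bd·variance of R = (-0.27)·(-7)·10.8 = 20.412
(ad+bc)·Cov(V, R) = (23.7696)·2 = 47.5392
Cov(Z, A) = 189.8688 + 20.412 + 47.5392 = 257.82.

Cov(Z, A) = 257.82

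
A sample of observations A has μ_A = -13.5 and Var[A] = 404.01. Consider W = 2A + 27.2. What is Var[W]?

Var[W] = 1616.04

W = 2A + 27.2 is linear with a = 2, b = 27.2.
Var[W] = a²·Var[A] = 2²·404.01 = 1616.04 (the additive constant 27.2 does not affect variance).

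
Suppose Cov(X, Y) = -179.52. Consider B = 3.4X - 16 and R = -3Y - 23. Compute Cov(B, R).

Cov(B, R) = a·c·Cov(X, Y) = 3.4·(-3)·(-179.52) = 1831.104. Additive constants drop out.

Cov(B, R) = 1831.104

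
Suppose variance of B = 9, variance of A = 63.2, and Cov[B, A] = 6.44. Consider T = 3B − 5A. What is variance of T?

variance of T = a²·variance of B + b²·variance of A + 2ab·Cov[B, A] with a = 3, b = -5.
= 3²·9 + (-5)²·63.2 + 2·3·(-5)·6.44
= 81 + 1580 + (-193.2) = 1467.8.

variance of T = 1467.8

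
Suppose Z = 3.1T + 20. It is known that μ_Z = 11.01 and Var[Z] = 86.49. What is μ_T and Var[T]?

μ_T = -2.9, Var[T] = 9

From Z = 3.1T + 20: μ_Z = a·μ_T + b, so μ_T = (μ_Z − b)/a = (11.01 − 20)/3.1 = -2.9.
Var[Z] = a²·Var[T], so Var[T] = 86.49/3.1² = 9.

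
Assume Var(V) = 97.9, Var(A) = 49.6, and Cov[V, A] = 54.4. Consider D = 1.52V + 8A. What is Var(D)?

Var(D) = a²·Var(V) + b²·Var(A) + 2ab·Cov[V, A] with a = 1.52, b = 8.
= 1.52²·97.9 + 8²·49.6 + 2·1.52·8·54.4
= 226.18816 + 3174.4 + 1323.008 = 4723.59616.

Var(D) = 4723.59616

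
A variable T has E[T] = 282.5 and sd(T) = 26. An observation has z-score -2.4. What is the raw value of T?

T = 220.1

T = E[T] + z·sd(T) = 282.5 + (-2.4)·26 = 220.1.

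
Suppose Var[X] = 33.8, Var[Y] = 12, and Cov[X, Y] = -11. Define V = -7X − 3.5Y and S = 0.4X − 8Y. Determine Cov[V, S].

Cov[V, S] = -359.24

By bilinearity, Cov[V, S] = ac·Var[X] + bd·Var[Y] + (ad+bc)·Cov[X, Y], with a=-7, b=-3.5, c=0.4, d=-8.
ac·Var[X] = (-7)·0.4·33.8 = -94.64
bd·Var[Y] = (-3.5)·(-8)·12 = 336
(ad+bc)·Cov[X, Y] = (54.6)·(-11) = -600.6
Cov[V, S] = -94.64 + 336 + (-600.6) = -359.24.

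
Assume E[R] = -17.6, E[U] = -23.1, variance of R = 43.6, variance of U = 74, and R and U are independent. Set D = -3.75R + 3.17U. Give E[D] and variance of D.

E[D] = (-3.75)·E[R] + 3.17·E[U] = (-3.75)·(-17.6) + 3.17·(-23.1) = -7.227.
variance of D = a²·variance of R + b²·variance of U + 2ab·Cov[R, U] with a = -3.75, b = 3.17.
Independence gives Cov[R, U] = 0.
= (-3.75)²·43.6 + 3.17²·74 + 2·(-3.75)·3.17·0
= 613.125 + 743.6186 + 0 = 1356.7436.

E[D] = -7.227, variance of D = 1356.7436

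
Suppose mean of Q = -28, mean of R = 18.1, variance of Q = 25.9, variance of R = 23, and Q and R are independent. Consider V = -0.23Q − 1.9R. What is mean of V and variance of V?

mean of V = (-0.23)·mean of Q + (-1.9)·mean of R = (-0.23)·(-28) + (-1.9)·18.1 = -27.95.
variance of V = a²·variance of Q + b²·variance of R + 2ab·Cov(Q, R) with a = -0.23, b = -1.9.
Independence gives Cov(Q, R) = 0.
= (-0.23)²·25.9 + (-1.9)²·23 + 2·(-0.23)·(-1.9)·0
= 1.37011 + 83.03 + 0 = 84.40011.

mean of V = -27.95, variance of V = 84.40011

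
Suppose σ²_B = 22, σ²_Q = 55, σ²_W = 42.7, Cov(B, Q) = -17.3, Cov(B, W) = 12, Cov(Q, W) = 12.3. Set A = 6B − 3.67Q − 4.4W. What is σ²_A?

σ²_A = a²·σ²_B + b²·σ²_Q + c²·σ²_W + 2ab·Cov(B, Q) + 2ac·Cov(B, W) + 2bc·Cov(Q, W), with a = 6, b = -3.67, c = -4.4.
= 792 + 740.7895 + 826.672 + 761.892 + (-633.6) + 397.2408
= 2884.9943.

σ²_A = 2884.9943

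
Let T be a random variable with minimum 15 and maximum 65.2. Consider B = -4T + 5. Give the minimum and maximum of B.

min(B) = -255.8, max(B) = -55

a = -4 < 0, so order reverses: min(B) = a·max(T)+b = (-4)·65.2 + 5 = -255.8; max(B) = a·min(T)+b = (-4)·15 + 5 = -55.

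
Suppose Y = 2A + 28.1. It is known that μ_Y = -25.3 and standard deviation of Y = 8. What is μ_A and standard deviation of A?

From Y = 2A + 28.1: μ_Y = a·μ_A + b, so μ_A = (μ_Y − b)/a = (-25.3 − 28.1)/2 = -26.7.
standard deviation of Y = |a|·standard deviation of A, so standard deviation of A = 8/|2| = 4.

μ_A = -26.7, standard deviation of A = 4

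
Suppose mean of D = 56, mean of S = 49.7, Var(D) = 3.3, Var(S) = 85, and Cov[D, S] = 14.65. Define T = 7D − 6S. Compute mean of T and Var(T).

mean of T = 7·mean of D + (-6)·mean of S = 7·56 + (-6)·49.7 = 93.8.
Var(T) = a²·Var(D) + b²·Var(S) + 2ab·Cov[D, S] with a = 7, b = -6.
= 7²·3.3 + (-6)²·85 + 2·7·(-6)·14.65
= 161.7 + 3060 + (-1230.6) = 1991.1.

mean of T = 93.8, Var(T) = 1991.1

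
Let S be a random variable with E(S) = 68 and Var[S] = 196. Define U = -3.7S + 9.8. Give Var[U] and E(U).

Var[U] = 2683.24, E(U) = -241.8

U = -3.7S + 9.8 is linear with a = -3.7, b = 9.8.
Var[U] = a²·Var[S] = (-3.7)²·196 = 2683.24 (the additive constant 9.8 does not affect variance).
E(U) = a·E(S) + b = (-3.7)·68 + 9.8 = -241.8.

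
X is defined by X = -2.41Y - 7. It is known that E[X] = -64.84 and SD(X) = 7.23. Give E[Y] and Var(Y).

From X = -2.41Y - 7: E[X] = a·E[Y] + b, so E[Y] = (E[X] − b)/a = (-64.84 − (-7))/(-2.41) = 24.
Var(X) = 7.23² = 52.2729.
Var(X) = a²·Var(Y), so Var(Y) = 52.2729/(-2.41)² = 9.

E[Y] = 24, Var(Y) = 9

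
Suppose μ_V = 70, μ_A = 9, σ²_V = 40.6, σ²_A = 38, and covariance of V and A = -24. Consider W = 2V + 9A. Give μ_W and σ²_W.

μ_W = 221, σ²_W = 2376.4

μ_W = 2·μ_V + 9·μ_A = 2·70 + 9·9 = 221.
σ²_W = a²·σ²_V + b²·σ²_A + 2ab·covariance of V and A with a = 2, b = 9.
= 2²·40.6 + 9²·38 + 2·2·9·(-24)
= 162.4 + 3078 + (-864) = 2376.4.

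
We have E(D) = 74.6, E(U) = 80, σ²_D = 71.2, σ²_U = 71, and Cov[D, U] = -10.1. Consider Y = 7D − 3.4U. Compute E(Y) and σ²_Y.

E(Y) = 7·E(D) + (-3.4)·E(U) = 7·74.6 + (-3.4)·80 = 250.2.
σ²_Y = a²·σ²_D + b²·σ²_U + 2ab·Cov[D, U] with a = 7, b = -3.4.
= 7²·71.2 + (-3.4)²·71 + 2·7·(-3.4)·(-10.1)
= 3488.8 + 820.76 + 480.76 = 4790.32.

E(Y) = 250.2, σ²_Y = 4790.32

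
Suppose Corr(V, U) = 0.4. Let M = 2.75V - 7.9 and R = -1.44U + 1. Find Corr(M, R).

Corr(M, R) = -0.4

Linear rescalings preserve |correlation|; the slopes 2.75 and -1.44 have opposite signs, so the correlation flips sign: Corr(M, R) = −Corr(V, U) = -0.4.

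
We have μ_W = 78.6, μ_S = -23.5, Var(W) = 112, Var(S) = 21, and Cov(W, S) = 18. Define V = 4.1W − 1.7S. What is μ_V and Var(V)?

μ_V = 362.21, Var(V) = 1692.49

μ_V = 4.1·μ_W + (-1.7)·μ_S = 4.1·78.6 + (-1.7)·(-23.5) = 362.21.
Var(V) = a²·Var(W) + b²·Var(S) + 2ab·Cov(W, S) with a = 4.1, b = -1.7.
= 4.1²·112 + (-1.7)²·21 + 2·4.1·(-1.7)·18
= 1882.72 + 60.69 + (-250.92) = 1692.49.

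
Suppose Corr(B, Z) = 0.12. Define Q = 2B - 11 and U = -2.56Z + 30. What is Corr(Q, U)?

Corr(Q, U) = -0.12

Linear rescalings preserve |correlation|; the slopes 2 and -2.56 have opposite signs, so the correlation flips sign: Corr(Q, U) = −Corr(B, Z) = -0.12.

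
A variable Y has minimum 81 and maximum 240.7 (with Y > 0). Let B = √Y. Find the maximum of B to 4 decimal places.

√Y is increasing on this domain, so max(B) comes from max(Y) = 240.7: max(B) = √(240.7) ≈ 15.5145.

max(B) = 15.5145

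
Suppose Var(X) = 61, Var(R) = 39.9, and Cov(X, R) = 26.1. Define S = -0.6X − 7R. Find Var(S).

Var(S) = 2196.3

Var(S) = a²·Var(X) + b²·Var(R) + 2ab·Cov(X, R) with a = -0.6, b = -7.
= (-0.6)²·61 + (-7)²·39.9 + 2·(-0.6)·(-7)·26.1
= 21.96 + 1955.1 + 219.24 = 2196.3.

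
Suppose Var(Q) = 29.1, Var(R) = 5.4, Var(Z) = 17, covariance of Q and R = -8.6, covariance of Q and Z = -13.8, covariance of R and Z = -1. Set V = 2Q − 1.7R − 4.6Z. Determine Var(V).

Var(V) = a²·Var(Q) + b²·Var(R) + c²·Var(Z) + 2ab·covariance of Q and R + 2ac·covariance of Q and Z + 2bc·covariance of R and Z, with a = 2, b = -1.7, c = -4.6.
= 116.4 + 15.606 + 359.72 + 58.48 + 253.92 + (-15.64)
= 788.486.

Var(V) = 788.486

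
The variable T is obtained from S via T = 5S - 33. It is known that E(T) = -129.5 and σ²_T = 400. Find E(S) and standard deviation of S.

From T = 5S - 33: E(T) = a·E(S) + b, so E(S) = (E(T) − b)/a = (-129.5 − (-33))/5 = -19.3.
standard deviation of T = √400 = 20.
standard deviation of T = |a|·standard deviation of S, so standard deviation of S = 20/|5| = 4.

E(S) = -19.3, standard deviation of S = 4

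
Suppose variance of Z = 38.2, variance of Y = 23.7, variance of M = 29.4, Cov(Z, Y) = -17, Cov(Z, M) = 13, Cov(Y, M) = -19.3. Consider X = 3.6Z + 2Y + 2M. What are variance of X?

variance of X = 495.472

variance of X = a²·variance of Z + b²·variance of Y + c²·variance of M + 2ab·Cov(Z, Y) + 2ac·Cov(Z, M) + 2bc·Cov(Y, M), with a = 3.6, b = 2, c = 2.
= 495.072 + 94.8 + 117.6 + (-244.8) + 187.2 + (-154.4)
= 495.472.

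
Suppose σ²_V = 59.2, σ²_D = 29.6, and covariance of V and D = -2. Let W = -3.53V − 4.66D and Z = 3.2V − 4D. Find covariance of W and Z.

covariance of W and Z = -115.3952

By bilinearity, covariance of W and Z = ac·σ²_V + bd·σ²_D + (ad+bc)·covariance of V and D, with a=-3.53, b=-4.66, c=3.2, d=-4.
ac·σ²_V = (-3.53)·3.2·59.2 = -668.7232
bd·σ²_D = (-4.66)·(-4)·29.6 = 551.744
(ad+bc)·covariance of V and D = (-0.792)·(-2) = 1.584
covariance of W and Z = -668.7232 + 551.744 + 1.584 = -115.3952.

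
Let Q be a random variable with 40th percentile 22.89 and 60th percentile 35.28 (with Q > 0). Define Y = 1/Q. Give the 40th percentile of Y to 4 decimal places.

1/Q is decreasing on Q > 0, so percentile order reverses: P_{40}(Y) uses P_{60}(Q) = 35.28.
P_{40}(Y) = 1/35.28 ≈ 0.0283.

40th percentile of Y = 0.0283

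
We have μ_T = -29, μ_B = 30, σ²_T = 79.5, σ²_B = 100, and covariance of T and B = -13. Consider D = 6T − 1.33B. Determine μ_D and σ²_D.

μ_D = -213.9, σ²_D = 3246.37

μ_D = 6·μ_T + (-1.33)·μ_B = 6·(-29) + (-1.33)·30 = -213.9.
σ²_D = a²·σ²_T + b²·σ²_B + 2ab·covariance of T and B with a = 6, b = -1.33.
= 6²·79.5 + (-1.33)²·100 + 2·6·(-1.33)·(-13)
= 2862 + 176.89 + 207.48 = 3246.37.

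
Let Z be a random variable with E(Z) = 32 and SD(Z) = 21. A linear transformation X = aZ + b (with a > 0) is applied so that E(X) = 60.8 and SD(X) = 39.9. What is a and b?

a = 1.9, b = 0

SD(X) = a·SD(Z) (a > 0), so a = 39.9/21 = 1.9.
E(X) = a·E(Z) + b, so b = 60.8 − 1.9·32 = 0.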